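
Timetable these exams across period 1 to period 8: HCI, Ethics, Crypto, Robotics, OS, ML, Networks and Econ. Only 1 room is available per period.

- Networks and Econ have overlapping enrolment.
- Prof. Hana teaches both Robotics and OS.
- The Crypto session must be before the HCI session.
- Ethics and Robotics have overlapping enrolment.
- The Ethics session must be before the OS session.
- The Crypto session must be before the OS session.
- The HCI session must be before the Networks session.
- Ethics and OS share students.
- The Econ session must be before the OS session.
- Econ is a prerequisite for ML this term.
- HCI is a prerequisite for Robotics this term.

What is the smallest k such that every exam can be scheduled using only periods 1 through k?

8 periods

The precedence chain requires at least 3 distinct periods.
With at most 1 per period and 8 exams, at least 8 periods are needed.
8 works (last occupied period: period 8): for example HCI in period 2; Robotics in period 6; Econ in period 3; OS in period 5; Networks in period 8; ML in period 7; Ethics in period 4; Crypto in period 1.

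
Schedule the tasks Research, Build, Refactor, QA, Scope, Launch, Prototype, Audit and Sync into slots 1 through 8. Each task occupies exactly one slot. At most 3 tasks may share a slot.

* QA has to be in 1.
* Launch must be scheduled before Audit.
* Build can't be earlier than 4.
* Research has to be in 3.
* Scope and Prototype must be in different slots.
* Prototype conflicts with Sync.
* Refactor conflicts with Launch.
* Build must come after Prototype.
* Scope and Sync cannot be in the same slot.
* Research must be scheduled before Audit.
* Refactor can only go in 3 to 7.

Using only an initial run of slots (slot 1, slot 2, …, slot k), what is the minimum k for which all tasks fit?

4

The precedence chain requires at least 2 distinct slots.
With at most 3 per slot and 9 tasks, at least 3 slots are needed.
Build can't be placed before 4, so the schedule must run through at least slot 4.
4 works (last occupied slot: 4): for example Research in 3, Audit in 4, Build in 4, Scope in 2, Sync in 3, Prototype in 1, Launch in 1, Refactor in 3, QA in 1.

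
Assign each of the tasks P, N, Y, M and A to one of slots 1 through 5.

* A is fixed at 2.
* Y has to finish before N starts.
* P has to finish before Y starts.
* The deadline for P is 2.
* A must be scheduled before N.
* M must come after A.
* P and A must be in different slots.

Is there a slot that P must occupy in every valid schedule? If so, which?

1

P's window is 1–2.
A is fixed at 2, and P can't share a slot with A.
So P must be 1.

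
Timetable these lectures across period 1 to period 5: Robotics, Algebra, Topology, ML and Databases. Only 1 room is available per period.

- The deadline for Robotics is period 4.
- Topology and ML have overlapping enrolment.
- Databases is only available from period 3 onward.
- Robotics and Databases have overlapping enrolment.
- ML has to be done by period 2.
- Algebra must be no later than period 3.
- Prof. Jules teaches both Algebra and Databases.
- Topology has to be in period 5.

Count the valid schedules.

6

Splitting on Robotics: it can be period 1 (1), period 2 (1), period 3 (2), period 4 (2). Listing each branch's schedules as (Algebra, Topology, ML, Databases) by period number:
Robotics=period 1: (3,5,2,4) — 1.
Robotics=period 2: (3,5,1,4) — 1.
Robotics=period 3: (1,5,2,4) (2,5,1,4) — 2.
Robotics=period 4: (1,5,2,3) (2,5,1,3) — 2.
Summing: 1 + 1 + 2 + 2 = 6.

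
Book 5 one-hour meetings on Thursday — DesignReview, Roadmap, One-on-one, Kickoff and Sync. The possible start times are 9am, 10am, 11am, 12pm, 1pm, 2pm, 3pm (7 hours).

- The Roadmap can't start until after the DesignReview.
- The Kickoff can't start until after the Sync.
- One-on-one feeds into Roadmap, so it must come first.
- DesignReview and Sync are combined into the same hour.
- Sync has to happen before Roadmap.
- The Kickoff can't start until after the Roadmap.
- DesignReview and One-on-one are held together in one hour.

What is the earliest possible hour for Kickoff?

11am

Precedence pushes Kickoff to at least 11am.
Kickoff at 11am is achievable: Roadmap in 10am, Sync in 9am, One-on-one in 9am, Kickoff in 11am, DesignReview in 9am.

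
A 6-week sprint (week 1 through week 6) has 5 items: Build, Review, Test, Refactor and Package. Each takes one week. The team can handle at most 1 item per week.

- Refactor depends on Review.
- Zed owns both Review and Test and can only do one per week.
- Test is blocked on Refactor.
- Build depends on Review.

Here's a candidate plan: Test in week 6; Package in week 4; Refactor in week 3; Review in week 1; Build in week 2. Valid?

Yes

Zed owns both Review and Test and can only do one per week — holds.
Build depends on Review — holds.
The team can handle at most 1 item per week — holds.
Refactor depends on Review — holds.
Test is blocked on Refactor — holds.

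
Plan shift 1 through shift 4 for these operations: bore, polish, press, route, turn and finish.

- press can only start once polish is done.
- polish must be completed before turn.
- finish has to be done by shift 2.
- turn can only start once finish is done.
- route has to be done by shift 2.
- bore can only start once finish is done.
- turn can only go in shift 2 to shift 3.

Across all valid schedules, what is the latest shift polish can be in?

shift 2

Downstream work caps polish at shift 2.
polish at shift 2 is achievable: bore=shift 2, route=shift 1, turn=shift 3, polish=shift 2, press=shift 3, finish=shift 1.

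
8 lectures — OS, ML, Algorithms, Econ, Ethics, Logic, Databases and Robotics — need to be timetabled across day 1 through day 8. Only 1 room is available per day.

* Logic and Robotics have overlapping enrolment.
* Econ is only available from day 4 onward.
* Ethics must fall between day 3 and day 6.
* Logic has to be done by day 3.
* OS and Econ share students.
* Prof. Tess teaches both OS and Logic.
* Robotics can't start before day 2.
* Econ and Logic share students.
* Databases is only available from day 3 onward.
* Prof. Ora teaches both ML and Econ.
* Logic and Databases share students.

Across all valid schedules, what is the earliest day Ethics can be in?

Ethics is available from day 3; Ethics's own window allows nothing later than day 6.
Ethics at day 3 is achievable: Databases=day 5; Algorithms=day 8; Robotics=day 2; ML=day 7; Logic=day 1; Ethics=day 3; OS=day 6; Econ=day 4.

day 3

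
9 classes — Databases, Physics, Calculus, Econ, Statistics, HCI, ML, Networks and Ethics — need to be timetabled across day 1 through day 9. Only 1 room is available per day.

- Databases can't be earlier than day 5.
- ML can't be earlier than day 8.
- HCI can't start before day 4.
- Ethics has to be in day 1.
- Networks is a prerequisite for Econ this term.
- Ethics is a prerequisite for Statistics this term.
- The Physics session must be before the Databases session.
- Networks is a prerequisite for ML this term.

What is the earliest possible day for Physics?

day 2

Downstream work caps Physics at day 8.
Physics at day 2 is achievable: Ethics -> day 1; ML -> day 8; Econ -> day 6; Databases -> day 5; Statistics -> day 7; HCI -> day 4; Networks -> day 3; Calculus -> day 9; Physics -> day 2.
Nothing earlier works — the capacity limit rule out every day before day 2.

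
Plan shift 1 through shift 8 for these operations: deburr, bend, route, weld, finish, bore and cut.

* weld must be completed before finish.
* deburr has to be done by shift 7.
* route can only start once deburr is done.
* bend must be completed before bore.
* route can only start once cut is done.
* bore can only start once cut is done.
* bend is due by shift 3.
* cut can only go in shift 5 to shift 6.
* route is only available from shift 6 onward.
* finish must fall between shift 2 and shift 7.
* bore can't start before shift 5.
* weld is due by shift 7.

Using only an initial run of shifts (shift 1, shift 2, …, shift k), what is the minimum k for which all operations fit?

The precedence chain requires at least 2 distinct shifts.
route can't be placed before shift 6, so the schedule must run through at least shift 6.
6 works (last occupied shift: shift 6): for example finish -> shift 2; bore -> shift 6; route -> shift 6; cut -> shift 5; weld -> shift 1; deburr -> shift 1; bend -> shift 1.

6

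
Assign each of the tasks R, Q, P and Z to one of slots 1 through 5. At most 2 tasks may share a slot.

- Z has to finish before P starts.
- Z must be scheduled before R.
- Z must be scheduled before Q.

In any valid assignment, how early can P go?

2

Precedence pushes P to at least 2.
P at 2 is achievable: P -> 2; R -> 2; Z -> 1; Q -> 3.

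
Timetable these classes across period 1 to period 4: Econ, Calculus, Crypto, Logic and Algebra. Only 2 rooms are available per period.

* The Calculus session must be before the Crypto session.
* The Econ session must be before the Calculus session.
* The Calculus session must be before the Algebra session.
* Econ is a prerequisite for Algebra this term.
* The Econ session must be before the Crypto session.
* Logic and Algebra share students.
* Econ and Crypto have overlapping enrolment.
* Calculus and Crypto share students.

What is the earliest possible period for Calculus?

period 2

Precedence pushes Calculus to at least period 2; downstream work caps Calculus at period 3.
Calculus at period 2 is achievable: Econ in period 1, Crypto in period 3, Algebra in period 3, Calculus in period 2, Logic in period 1.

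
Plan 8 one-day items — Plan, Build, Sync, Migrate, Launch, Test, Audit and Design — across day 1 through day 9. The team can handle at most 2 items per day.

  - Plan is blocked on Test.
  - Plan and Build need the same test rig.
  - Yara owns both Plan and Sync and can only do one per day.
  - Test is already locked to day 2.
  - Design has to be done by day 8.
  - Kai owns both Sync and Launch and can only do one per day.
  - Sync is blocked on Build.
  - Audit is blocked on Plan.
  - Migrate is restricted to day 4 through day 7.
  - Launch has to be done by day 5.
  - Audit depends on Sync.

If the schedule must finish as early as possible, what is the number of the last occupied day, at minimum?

The precedence chain requires at least 3 distinct days.
With at most 2 per day and 8 work items, at least 4 days are needed.
Migrate can't be placed before day 4, so the schedule must run through at least day 4.
4 works (last occupied day: day 4): for example Audit=day 4; Plan=day 3; Build=day 1; Sync=day 2; Migrate=day 4; Launch=day 1; Test=day 2; Design=day 3.

day 4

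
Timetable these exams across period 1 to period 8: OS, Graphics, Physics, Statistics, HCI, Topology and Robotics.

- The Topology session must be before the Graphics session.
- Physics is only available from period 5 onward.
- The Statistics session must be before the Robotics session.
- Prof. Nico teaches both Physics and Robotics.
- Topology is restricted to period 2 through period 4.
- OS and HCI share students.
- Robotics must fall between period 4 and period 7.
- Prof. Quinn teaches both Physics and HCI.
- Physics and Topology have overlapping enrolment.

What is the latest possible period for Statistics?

period 6

Downstream work caps Statistics at period 6.
Statistics at period 6 is achievable: HCI in period 2; Topology in period 2; Robotics in period 7; OS in period 1; Statistics in period 6; Graphics in period 3; Physics in period 5.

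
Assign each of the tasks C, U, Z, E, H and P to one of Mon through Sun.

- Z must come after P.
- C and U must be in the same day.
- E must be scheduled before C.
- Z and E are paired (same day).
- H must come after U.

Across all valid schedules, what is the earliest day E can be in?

E must be in the same day as Z, which can't be before Tue, so E is at least Tue; downstream work caps E at Fri.
E at Tue is achievable: P -> Mon; E -> Tue; U -> Wed; H -> Thu; Z -> Tue; C -> Wed.

Tue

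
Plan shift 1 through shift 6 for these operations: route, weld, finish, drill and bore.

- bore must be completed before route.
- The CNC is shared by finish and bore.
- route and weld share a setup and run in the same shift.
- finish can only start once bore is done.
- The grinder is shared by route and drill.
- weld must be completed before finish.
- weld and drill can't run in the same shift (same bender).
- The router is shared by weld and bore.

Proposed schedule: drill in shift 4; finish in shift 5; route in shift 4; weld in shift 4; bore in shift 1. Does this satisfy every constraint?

finish can only start once bore is done — holds.
The CNC is shared by finish and bore — holds.
The router is shared by weld and bore — holds.
weld and drill can't run in the same shift (same bender) — violated.
The grinder is shared by route and drill — violated.
bore must be completed before route — holds.
weld must be completed before finish — holds.
route and weld share a setup and run in the same shift — holds.

No — it violates: The grinder is shared by route and drill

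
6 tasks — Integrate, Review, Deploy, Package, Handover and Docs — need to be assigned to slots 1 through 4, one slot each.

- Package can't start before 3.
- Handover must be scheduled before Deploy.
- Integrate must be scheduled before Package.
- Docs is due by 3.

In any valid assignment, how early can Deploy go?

Precedence pushes Deploy to at least 2.
Deploy at 2 is achievable: Review -> 1; Package -> 3; Deploy -> 2; Handover -> 1; Docs -> 1; Integrate -> 1.

2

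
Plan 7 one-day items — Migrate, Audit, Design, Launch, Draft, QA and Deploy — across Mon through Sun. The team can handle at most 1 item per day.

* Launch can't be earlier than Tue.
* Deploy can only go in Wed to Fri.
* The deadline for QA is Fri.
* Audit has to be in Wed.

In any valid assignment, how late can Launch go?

Sun

Launch is available from Tue.
Launch at Sun is achievable: Launch=Sun, QA=Mon, Design=Fri, Migrate=Tue, Deploy=Thu, Draft=Sat, Audit=Wed.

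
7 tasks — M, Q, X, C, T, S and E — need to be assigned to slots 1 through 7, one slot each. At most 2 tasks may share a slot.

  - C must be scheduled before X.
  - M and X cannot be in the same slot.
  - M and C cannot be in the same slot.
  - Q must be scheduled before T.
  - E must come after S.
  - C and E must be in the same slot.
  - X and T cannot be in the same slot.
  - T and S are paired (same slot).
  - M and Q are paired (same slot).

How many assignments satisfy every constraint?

Splitting on M: it can be 1 (20), 2 (10), 3 (4), 4 (1). Listing each branch's schedules as (Q, X, C, T, S, E):
M=1: (1,4,3,2,2,3) (1,5,3,2,2,3) (1,5,4,2,2,4) (1,5,4,3,3,4) (1,6,3,2,2,3) (1,6,4,2,2,4) (1,6,4,3,3,4) (1,6,5,2,2,5) (1,6,5,3,3,5) (1,6,5,4,4,5) (1,7,3,2,2,3) (1,7,4,2,2,4) (1,7,4,3,3,4) (1,7,5,2,2,5) (1,7,5,3,3,5) (1,7,5,4,4,5) (1,7,6,2,2,6) (1,7,6,3,3,6) (1,7,6,4,4,6) (1,7,6,5,5,6) — 20.
M=2: (2,5,4,3,3,4) (2,6,4,3,3,4) (2,6,5,3,3,5) (2,6,5,4,4,5) (2,7,4,3,3,4) (2,7,5,3,3,5) (2,7,5,4,4,5) (2,7,6,3,3,6) (2,7,6,4,4,6) (2,7,6,5,5,6) — 10.
M=3: (3,6,5,4,4,5) (3,7,5,4,4,5) (3,7,6,4,4,6) (3,7,6,5,5,6) — 4.
M=4: (4,7,6,5,5,6) — 1.
Summing: 20 + 10 + 4 + 1 = 35.

35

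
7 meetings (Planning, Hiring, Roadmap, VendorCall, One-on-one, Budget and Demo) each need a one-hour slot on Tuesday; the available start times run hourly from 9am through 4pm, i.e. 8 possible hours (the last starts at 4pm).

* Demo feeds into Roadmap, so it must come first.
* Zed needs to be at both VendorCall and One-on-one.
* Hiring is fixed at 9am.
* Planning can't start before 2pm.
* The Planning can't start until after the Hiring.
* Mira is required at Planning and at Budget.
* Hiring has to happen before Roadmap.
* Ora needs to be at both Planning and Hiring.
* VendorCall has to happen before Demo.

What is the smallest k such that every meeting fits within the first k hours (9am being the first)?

The precedence chain requires at least 3 distinct hours.
Planning can't be placed before 2pm — that is hour 6 counting from 9am — so the schedule must run through at least 6 hours.
6 works (last occupied hour: 2pm): for example Roadmap in 11am; VendorCall in 9am; Hiring in 9am; Budget in 9am; Demo in 10am; Planning in 2pm; One-on-one in 10am.

6 hours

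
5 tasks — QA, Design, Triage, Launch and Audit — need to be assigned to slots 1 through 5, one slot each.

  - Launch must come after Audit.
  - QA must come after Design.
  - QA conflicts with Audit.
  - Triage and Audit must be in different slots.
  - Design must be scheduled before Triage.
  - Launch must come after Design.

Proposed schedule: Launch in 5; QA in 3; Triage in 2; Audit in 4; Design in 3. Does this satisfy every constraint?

No — it violates: Design must be scheduled before Triage

Design must be scheduled before Triage — violated.
QA conflicts with Audit — holds.
Launch must come after Audit — holds.
Launch must come after Design — holds.
Triage and Audit must be in different slots — holds.
QA must come after Design — violated.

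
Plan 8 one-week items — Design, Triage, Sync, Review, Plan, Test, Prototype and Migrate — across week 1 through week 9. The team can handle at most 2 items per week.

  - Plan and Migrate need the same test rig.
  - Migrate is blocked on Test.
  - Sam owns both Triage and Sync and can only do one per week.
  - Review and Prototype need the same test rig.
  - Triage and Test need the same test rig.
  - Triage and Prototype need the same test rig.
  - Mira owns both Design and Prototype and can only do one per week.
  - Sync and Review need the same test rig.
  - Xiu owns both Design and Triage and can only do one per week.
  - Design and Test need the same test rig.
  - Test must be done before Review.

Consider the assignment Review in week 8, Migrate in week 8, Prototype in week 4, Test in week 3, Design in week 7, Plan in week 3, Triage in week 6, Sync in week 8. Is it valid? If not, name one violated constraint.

Test must be done before Review — holds.
Triage and Prototype need the same test rig — holds.
Sync and Review need the same test rig — violated.
Sam owns both Triage and Sync and can only do one per week — holds.
Triage and Test need the same test rig — holds.
Review and Prototype need the same test rig — holds.
Design and Test need the same test rig — holds.
Xiu owns both Design and Triage and can only do one per week — holds.
Migrate is blocked on Test — holds.
Mira owns both Design and Prototype and can only do one per week — holds.
Plan and Migrate need the same test rig — holds.
The team can handle at most 2 items per week — violated.

No — it violates: Sync and Review need the same test rig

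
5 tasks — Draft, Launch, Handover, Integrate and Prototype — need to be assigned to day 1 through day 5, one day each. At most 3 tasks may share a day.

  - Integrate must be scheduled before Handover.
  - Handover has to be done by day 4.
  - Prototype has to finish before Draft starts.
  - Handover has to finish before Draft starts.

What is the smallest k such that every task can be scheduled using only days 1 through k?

3

The precedence chain requires at least 3 distinct days.
With at most 3 per day and 5 tasks, at least 2 days are needed.
3 works (last occupied day: day 3): for example Launch -> day 1; Handover -> day 2; Draft -> day 3; Prototype -> day 1; Integrate -> day 1.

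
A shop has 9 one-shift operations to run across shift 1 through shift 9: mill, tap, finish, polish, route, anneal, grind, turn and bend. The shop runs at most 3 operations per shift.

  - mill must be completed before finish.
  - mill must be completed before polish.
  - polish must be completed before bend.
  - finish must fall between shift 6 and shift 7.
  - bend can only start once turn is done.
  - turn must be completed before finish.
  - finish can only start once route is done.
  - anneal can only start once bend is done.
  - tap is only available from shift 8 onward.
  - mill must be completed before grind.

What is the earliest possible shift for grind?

shift 2

Precedence pushes grind to at least shift 2.
grind at shift 2 is achievable: tap in shift 8, polish in shift 2, grind in shift 2, turn in shift 1, finish in shift 6, route in shift 1, anneal in shift 4, mill in shift 1, bend in shift 3.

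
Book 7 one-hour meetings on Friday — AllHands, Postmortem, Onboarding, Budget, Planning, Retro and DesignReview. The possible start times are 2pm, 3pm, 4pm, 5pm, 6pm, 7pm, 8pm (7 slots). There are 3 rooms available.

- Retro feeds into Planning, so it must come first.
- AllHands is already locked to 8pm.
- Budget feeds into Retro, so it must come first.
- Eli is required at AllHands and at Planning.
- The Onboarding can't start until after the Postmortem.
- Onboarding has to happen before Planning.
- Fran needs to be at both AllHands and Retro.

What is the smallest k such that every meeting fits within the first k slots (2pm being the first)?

The precedence chain requires at least 3 distinct slots.
With at most 3 per slot and 7 meetings, at least 3 slots are needed.
AllHands can't be placed before 8pm — that is slot 7 counting from 2pm — so the schedule must run through at least 7 slots.
7 works (last occupied slot: 8pm): for example DesignReview -> 2pm; Onboarding -> 3pm; Planning -> 4pm; AllHands -> 8pm; Retro -> 3pm; Postmortem -> 2pm; Budget -> 2pm.

7 slots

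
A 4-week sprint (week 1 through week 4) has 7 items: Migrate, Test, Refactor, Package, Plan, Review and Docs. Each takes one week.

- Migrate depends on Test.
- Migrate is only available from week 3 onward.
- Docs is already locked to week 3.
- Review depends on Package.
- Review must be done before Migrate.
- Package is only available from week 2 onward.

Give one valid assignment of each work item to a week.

Migrate=week 4, Refactor=week 1, Docs=week 3, Test=week 1, Plan=week 1, Package=week 2, Review=week 3

Checking: Package(week 2) before Review(week 3); Review(week 3) before Migrate(week 4); Test(week 1) before Migrate(week 4); Migrate=week 4 in [week 3,week 4]; Docs=week 3 in [week 3,week 3]; Package=week 2 in [week 2,week 4].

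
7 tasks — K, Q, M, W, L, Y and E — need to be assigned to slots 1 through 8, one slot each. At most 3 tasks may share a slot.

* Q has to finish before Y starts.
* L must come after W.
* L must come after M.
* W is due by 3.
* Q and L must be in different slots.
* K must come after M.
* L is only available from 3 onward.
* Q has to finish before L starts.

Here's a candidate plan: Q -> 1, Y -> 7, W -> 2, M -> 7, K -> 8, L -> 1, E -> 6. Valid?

No. Q and L must be in different slots is not satisfied.

W is due by 3 — holds.
L must come after W — violated.
K must come after M — holds.
Q has to finish before Y starts — holds.
Q has to finish before L starts — violated.
L is only available from 3 onward — violated.
Q and L must be in different slots — violated.
L must come after M — violated.
At most 3 tasks may share a slot — holds.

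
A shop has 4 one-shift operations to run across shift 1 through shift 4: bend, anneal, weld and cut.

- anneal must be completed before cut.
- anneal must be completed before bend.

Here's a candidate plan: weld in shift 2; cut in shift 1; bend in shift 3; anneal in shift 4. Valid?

Invalid. anneal must be completed before cut.

anneal must be completed before bend — violated.
anneal must be completed before cut — violated.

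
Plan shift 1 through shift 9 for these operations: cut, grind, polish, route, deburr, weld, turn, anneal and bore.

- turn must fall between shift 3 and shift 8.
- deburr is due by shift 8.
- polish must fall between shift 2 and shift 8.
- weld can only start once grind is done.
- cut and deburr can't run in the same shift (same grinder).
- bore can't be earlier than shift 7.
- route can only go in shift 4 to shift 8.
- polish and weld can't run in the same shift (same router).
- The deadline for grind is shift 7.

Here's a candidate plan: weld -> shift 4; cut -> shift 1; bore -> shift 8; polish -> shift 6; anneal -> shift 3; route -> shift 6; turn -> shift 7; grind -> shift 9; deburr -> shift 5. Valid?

No. The deadline for grind is shift 7 is not satisfied.

deburr is due by shift 8 — holds.
polish must fall between shift 2 and shift 8 — holds.
cut and deburr can't run in the same shift (same grinder) — holds.
route can only go in shift 4 to shift 8 — holds.
weld can only start once grind is done — violated.
The deadline for grind is shift 7 — violated.
turn must fall between shift 3 and shift 8 — holds.
polish and weld can't run in the same shift (same router) — holds.
bore can't be earlier than shift 7 — holds.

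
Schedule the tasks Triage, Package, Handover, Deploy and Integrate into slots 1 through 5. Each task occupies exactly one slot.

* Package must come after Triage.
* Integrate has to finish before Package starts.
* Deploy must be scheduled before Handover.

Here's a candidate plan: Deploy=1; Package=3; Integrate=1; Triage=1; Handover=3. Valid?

Valid

Integrate has to finish before Package starts — holds.
Package must come after Triage — holds.
Deploy must be scheduled before Handover — holds.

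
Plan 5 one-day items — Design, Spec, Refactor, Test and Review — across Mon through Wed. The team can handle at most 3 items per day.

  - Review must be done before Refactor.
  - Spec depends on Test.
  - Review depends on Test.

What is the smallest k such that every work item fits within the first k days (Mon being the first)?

The precedence chain requires at least 3 distinct days.
With at most 3 per day and 5 work items, at least 2 days are needed.
3 works (last occupied day: Wed): for example Spec in Tue, Review in Tue, Test in Mon, Design in Mon, Refactor in Wed.

3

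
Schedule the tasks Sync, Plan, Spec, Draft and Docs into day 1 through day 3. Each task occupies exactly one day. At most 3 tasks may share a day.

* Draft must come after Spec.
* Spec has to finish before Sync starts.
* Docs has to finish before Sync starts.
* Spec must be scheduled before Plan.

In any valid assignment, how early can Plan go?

Precedence pushes Plan to at least day 2.
Plan at day 2 is achievable: Plan=day 2; Spec=day 1; Draft=day 2; Docs=day 1; Sync=day 2.

day 2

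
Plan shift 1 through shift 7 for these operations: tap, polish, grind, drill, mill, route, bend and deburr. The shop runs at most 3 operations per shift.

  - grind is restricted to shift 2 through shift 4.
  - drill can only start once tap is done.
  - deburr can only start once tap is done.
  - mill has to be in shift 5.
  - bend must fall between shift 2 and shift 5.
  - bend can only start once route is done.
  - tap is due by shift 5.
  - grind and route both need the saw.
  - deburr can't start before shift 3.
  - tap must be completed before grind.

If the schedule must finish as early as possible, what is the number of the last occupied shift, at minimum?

shift 5

The precedence chain requires at least 2 distinct shifts.
With at most 3 per shift and 8 operations, at least 3 shifts are needed.
mill can't be placed before shift 5, so the schedule must run through at least shift 5.
5 works (last occupied shift: shift 5): for example drill=shift 2, polish=shift 1, route=shift 1, grind=shift 2, bend=shift 2, tap=shift 1, mill=shift 5, deburr=shift 3.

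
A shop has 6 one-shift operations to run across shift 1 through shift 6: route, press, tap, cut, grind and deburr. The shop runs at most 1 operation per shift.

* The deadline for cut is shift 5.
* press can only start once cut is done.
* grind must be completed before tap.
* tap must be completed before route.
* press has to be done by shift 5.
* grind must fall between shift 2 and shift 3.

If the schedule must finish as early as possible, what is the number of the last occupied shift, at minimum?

The precedence chain requires at least 3 distinct shifts.
With at most 1 per shift and 6 operations, at least 6 shifts are needed.
Propagating the time windows through the other constraints, route can't land before shift 4, so the schedule must run through at least shift 4.
6 works (last occupied shift: shift 6): for example press=shift 3, deburr=shift 6, route=shift 5, tap=shift 4, cut=shift 1, grind=shift 2.

6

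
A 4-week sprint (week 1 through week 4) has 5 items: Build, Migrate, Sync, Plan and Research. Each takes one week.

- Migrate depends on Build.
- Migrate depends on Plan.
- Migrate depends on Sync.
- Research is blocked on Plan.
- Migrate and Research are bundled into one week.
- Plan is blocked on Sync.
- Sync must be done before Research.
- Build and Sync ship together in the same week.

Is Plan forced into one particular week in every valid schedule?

No

Plan can be week 2 (e.g. Plan in week 2; Migrate in week 3; Research in week 3; Build in week 1; Sync in week 1) or week 3 (e.g. Build=week 1; Sync=week 1; Plan=week 3; Migrate=week 4; Research=week 4).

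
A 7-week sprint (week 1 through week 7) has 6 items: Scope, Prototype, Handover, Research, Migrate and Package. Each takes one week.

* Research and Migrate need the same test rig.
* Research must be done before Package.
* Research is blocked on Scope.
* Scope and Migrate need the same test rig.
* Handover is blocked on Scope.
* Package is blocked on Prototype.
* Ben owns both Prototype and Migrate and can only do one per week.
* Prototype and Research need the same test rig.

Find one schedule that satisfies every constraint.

Migrate in week 3, Package in week 3, Scope in week 1, Handover in week 2, Prototype in week 1, Research in week 2

Checking: Scope(week 1) before Handover(week 2); Research(week 2) before Package(week 3); Prototype(week 1) before Package(week 3); Scope(week 1) before Research(week 2); Research(week 2) != Migrate(week 3); Prototype(week 1) != Migrate(week 3); Scope(week 1) != Migrate(week 3); Prototype(week 1) != Research(week 2).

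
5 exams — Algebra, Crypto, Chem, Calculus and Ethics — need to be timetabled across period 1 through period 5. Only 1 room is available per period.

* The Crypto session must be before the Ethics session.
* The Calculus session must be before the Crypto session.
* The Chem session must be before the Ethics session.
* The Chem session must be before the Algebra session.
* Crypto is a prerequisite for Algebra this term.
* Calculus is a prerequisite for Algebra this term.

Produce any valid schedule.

Chem=period 3, Calculus=period 1, Crypto=period 2, Algebra=period 4, Ethics=period 5

Checking: Chem(period 3) before Ethics(period 5); Chem(period 3) before Algebra(period 4); Calculus(period 1) before Algebra(period 4); Crypto(period 2) before Algebra(period 4); Crypto(period 2) before Ethics(period 5); Calculus(period 1) before Crypto(period 2); max 1 per period (cap 1).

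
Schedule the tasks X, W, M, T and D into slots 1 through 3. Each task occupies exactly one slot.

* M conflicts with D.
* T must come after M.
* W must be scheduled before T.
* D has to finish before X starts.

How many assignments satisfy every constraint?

7

Splitting on X: it can be 2 (2), 3 (5). Listing each branch's schedules as (W, M, T, D):
X=2: (1,2,3,1) (2,2,3,1) — 2.
X=3: (1,1,2,2) (1,1,3,2) (1,2,3,1) (2,1,3,2) (2,2,3,1) — 5.
Summing: 2 + 5 = 7.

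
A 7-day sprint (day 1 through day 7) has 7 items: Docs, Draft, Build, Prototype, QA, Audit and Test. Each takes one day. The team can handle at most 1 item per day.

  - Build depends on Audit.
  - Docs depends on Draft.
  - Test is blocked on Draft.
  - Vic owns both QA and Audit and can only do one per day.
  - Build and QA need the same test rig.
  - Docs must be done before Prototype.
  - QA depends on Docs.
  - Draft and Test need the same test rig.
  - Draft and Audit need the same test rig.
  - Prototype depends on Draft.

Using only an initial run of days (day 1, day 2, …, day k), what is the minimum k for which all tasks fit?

The precedence chain requires at least 3 distinct days.
With at most 1 per day and 7 tasks, at least 7 days are needed.
7 works (last occupied day: day 7): for example Build in day 5; Docs in day 2; Draft in day 1; QA in day 6; Prototype in day 3; Test in day 7; Audit in day 4.

7 days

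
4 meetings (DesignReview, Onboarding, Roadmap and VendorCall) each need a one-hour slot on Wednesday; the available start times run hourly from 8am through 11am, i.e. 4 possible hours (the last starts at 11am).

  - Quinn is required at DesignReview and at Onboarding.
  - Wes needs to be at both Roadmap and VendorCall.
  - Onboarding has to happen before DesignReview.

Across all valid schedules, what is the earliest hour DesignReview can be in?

Precedence pushes DesignReview to at least 9am.
DesignReview at 9am is achievable: DesignReview=9am; Roadmap=8am; VendorCall=9am; Onboarding=8am.

9am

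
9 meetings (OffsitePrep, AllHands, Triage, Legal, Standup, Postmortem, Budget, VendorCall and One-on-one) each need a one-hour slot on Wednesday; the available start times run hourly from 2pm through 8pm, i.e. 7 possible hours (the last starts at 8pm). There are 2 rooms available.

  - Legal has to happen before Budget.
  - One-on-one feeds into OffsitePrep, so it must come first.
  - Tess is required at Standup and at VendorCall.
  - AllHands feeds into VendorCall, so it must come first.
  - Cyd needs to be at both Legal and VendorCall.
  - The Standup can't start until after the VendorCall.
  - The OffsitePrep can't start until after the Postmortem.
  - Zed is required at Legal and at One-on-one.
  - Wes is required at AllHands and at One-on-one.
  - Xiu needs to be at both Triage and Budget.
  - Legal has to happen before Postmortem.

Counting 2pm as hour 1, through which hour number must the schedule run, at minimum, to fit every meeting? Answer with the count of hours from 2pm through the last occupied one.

5

The precedence chain requires at least 3 distinct hours.
With at most 2 per hour and 9 meetings, at least 5 hours are needed.
5 works (last occupied hour: 6pm): for example Budget -> 5pm; Triage -> 6pm; OffsitePrep -> 4pm; VendorCall -> 4pm; Standup -> 5pm; Legal -> 2pm; One-on-one -> 3pm; Postmortem -> 3pm; AllHands -> 2pm.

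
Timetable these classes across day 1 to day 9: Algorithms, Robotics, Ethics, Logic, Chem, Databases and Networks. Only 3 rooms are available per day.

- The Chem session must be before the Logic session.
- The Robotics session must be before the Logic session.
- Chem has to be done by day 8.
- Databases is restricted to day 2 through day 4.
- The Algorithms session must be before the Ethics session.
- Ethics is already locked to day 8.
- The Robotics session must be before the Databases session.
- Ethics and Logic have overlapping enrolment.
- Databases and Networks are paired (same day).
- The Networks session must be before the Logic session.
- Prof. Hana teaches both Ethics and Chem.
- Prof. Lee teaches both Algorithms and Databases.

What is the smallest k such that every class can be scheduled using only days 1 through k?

The precedence chain requires at least 3 distinct days.
With at most 3 per day and 7 classes, at least 3 days are needed.
Ethics can't be placed before day 8, so the schedule must run through at least day 8.
8 works (last occupied day: day 8): for example Chem in day 1, Robotics in day 1, Ethics in day 8, Databases in day 2, Algorithms in day 1, Logic in day 3, Networks in day 2.

8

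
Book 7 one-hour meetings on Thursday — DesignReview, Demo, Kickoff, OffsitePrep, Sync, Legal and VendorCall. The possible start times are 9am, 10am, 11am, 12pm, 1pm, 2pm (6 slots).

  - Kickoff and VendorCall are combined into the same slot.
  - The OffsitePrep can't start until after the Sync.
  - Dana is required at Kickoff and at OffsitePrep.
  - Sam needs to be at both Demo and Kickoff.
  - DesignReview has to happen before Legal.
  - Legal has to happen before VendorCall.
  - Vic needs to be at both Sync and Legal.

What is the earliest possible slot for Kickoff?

Kickoff must be in the same slot as VendorCall, which can't be before 11am, so Kickoff is at least 11am.
Kickoff at 11am is achievable: Legal in 10am; VendorCall in 11am; Sync in 9am; DesignReview in 9am; Kickoff in 11am; Demo in 9am; OffsitePrep in 10am.

11am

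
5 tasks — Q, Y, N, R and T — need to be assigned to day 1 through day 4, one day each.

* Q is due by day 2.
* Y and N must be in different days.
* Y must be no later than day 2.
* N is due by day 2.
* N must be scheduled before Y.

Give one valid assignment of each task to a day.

R -> day 1; Y -> day 2; T -> day 1; Q -> day 1; N -> day 1

Checking: N(day 1) before Y(day 2); Y(day 2) != N(day 1); N=day 1 in [day 1,day 2]; Q=day 1 in [day 1,day 2]; Y=day 2 in [day 1,day 2].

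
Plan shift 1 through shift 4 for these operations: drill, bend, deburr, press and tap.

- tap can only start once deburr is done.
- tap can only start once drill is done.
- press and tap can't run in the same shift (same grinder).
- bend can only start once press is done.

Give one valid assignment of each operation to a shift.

tap=shift 2, press=shift 1, bend=shift 2, drill=shift 1, deburr=shift 1

Checking: drill(shift 1) before tap(shift 2); press(shift 1) before bend(shift 2); deburr(shift 1) before tap(shift 2); press(shift 1) != tap(shift 2).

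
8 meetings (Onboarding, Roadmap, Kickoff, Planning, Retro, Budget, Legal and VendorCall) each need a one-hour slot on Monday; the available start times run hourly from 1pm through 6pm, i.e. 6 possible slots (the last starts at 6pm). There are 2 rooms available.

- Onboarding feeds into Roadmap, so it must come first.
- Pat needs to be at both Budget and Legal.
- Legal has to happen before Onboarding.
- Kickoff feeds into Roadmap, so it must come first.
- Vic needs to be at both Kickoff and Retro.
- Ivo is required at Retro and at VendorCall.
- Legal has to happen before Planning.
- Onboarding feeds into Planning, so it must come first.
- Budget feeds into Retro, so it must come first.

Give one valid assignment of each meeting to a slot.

Planning -> 3pm; Onboarding -> 2pm; Roadmap -> 3pm; VendorCall -> 5pm; Legal -> 1pm; Kickoff -> 1pm; Retro -> 4pm; Budget -> 2pm

Checking: Legal(1pm) before Onboarding(2pm); Budget(2pm) before Retro(4pm); Onboarding(2pm) before Planning(3pm); Kickoff(1pm) before Roadmap(3pm); Onboarding(2pm) before Roadmap(3pm); Legal(1pm) before Planning(3pm); Retro(4pm) != VendorCall(5pm); Budget(2pm) != Legal(1pm); Kickoff(1pm) != Retro(4pm); max 2 per slot (cap 2).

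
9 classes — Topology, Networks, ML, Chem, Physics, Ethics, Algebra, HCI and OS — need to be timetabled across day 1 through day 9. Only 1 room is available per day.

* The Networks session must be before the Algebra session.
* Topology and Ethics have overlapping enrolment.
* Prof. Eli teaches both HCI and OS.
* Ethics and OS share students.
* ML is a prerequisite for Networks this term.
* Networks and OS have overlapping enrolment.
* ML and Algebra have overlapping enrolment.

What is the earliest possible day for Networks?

day 2

Precedence pushes Networks to at least day 2; downstream work caps Networks at day 8.
Networks at day 2 is achievable: Ethics in day 7; Networks in day 2; Algebra in day 3; Topology in day 4; OS in day 9; Chem in day 5; ML in day 1; Physics in day 6; HCI in day 8.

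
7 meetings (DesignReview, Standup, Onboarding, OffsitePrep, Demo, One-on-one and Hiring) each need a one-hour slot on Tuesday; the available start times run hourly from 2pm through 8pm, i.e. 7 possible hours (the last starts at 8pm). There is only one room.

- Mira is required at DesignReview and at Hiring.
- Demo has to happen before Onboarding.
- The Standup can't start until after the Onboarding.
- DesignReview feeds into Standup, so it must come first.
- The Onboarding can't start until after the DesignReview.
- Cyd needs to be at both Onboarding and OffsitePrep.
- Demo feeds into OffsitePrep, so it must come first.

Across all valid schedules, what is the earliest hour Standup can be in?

Precedence pushes Standup to at least 4pm.
Standup at 5pm is achievable: Onboarding in 4pm; Hiring in 8pm; One-on-one in 7pm; OffsitePrep in 6pm; Demo in 3pm; Standup in 5pm; DesignReview in 2pm.
Nothing earlier works — the conflict and capacity constraints rule out every hour before 5pm.

5pm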